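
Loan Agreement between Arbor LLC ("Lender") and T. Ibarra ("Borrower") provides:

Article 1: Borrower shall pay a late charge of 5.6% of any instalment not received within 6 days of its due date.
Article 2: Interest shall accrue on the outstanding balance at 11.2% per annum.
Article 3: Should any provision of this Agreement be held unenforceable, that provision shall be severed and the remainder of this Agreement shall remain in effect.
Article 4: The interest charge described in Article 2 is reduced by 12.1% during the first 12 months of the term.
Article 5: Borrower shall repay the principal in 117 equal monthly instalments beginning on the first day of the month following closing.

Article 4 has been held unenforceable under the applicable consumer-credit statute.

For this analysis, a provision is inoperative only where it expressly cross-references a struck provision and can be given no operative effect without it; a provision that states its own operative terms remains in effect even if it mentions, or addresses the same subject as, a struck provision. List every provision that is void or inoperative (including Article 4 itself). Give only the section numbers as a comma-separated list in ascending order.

Article 4 is struck. Nothing else in the Agreement is defined by reference to Article 4. Under the severability clause in Article 3, the remaining provisions continue in force. Article 1, Article 2, Article 3, and Article 5 remain in effect.

4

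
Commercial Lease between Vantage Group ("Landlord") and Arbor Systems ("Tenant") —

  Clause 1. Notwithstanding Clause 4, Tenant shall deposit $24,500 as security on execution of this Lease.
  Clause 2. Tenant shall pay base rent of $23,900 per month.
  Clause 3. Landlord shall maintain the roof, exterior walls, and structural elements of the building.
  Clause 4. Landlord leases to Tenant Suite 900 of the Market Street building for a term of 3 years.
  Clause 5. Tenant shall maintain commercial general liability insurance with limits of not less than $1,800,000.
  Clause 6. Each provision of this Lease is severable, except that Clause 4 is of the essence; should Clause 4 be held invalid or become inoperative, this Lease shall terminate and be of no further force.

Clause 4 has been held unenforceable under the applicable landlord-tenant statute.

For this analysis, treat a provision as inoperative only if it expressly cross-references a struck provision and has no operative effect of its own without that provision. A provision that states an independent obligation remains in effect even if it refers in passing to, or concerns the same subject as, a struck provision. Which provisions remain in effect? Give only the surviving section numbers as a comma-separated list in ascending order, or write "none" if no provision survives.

none

Clause 4 is struck. No other provision's operative terms depend on Clause 4. Clause 6 makes Clause 4 an essential term, and Clause 4 is the provision held invalid; under Clause 6, the entire Lease is therefore void. No provision of the Lease survives.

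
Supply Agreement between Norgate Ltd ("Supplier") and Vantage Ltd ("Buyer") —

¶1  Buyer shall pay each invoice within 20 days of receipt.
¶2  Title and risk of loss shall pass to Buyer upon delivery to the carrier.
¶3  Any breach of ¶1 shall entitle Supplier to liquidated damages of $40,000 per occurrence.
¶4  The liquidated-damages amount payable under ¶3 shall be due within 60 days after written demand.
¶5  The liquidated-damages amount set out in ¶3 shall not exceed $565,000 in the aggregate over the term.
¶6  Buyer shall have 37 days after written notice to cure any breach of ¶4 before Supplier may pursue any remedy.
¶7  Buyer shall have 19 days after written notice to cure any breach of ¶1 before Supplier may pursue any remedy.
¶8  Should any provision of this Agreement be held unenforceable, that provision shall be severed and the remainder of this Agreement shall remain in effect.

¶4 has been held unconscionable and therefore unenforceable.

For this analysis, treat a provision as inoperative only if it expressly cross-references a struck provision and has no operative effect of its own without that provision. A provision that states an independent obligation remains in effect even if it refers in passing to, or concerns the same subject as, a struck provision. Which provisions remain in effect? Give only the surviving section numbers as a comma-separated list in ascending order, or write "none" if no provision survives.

¶4 is struck. ¶6 merely fixes the cure period for breach of ¶4; with ¶4 gone it has nothing to operate on and falls away. Under the severability clause in ¶8, the remaining provisions continue in force. ¶1, ¶2, ¶3, ¶5, ¶7, and ¶8 remain in effect.

1, 2, 3, 5, 7, 8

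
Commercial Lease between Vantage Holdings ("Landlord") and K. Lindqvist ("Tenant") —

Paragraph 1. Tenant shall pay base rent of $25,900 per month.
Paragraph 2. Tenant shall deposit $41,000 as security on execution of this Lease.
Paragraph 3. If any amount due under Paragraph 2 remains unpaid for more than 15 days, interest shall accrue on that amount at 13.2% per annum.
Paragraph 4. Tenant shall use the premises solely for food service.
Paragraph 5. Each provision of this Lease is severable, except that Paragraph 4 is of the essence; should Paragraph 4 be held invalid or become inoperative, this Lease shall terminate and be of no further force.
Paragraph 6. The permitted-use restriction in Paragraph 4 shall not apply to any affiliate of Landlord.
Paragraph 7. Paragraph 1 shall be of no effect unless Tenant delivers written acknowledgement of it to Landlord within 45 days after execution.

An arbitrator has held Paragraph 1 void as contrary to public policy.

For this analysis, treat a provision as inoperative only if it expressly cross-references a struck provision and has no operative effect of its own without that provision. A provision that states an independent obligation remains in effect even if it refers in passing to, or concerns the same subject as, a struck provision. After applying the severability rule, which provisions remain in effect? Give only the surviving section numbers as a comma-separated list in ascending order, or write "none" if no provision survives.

2, 3, 4, 5, 6

Paragraph 1 is struck. Paragraph 7 operates only by reference to Paragraph 1, so it falls with Paragraph 1. Paragraph 5 makes Paragraph 4 an essential term, but Paragraph 4 is unaffected, so the severability proviso in Paragraph 5 preserves the remaining provisions. That leaves Paragraph 2, Paragraph 3, Paragraph 4, Paragraph 5, and Paragraph 6 in effect.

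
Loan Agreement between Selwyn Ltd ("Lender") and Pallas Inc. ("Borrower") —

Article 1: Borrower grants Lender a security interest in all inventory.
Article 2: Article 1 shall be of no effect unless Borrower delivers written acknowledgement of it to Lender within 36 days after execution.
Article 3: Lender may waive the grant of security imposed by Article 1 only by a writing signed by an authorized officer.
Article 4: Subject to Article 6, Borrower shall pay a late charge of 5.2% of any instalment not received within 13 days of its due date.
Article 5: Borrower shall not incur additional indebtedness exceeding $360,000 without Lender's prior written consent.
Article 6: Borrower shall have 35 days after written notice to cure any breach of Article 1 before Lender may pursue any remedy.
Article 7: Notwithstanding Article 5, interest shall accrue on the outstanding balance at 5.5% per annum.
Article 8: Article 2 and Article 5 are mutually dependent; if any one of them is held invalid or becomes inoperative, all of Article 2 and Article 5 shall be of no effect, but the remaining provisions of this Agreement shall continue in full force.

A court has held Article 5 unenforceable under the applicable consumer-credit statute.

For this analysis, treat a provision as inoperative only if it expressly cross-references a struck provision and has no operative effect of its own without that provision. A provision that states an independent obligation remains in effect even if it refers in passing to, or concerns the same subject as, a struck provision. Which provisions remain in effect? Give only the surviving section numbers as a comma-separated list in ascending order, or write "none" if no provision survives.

Article 5 is struck. Article 7 mentions Article 5 but its own obligation stands independently of Article 5, so Article 7 is not affected. No other provision's operative terms depend on Article 5. Article 8 declares Article 2 and Article 5 mutually dependent; since one of them has fallen, all of them are of no effect. That brings down Article 2 as well. The remainder continues in force under Article 8. Article 1, Article 3, Article 4, Article 6, Article 7, and Article 8 remain in effect.

1, 3, 4, 6, 7, 8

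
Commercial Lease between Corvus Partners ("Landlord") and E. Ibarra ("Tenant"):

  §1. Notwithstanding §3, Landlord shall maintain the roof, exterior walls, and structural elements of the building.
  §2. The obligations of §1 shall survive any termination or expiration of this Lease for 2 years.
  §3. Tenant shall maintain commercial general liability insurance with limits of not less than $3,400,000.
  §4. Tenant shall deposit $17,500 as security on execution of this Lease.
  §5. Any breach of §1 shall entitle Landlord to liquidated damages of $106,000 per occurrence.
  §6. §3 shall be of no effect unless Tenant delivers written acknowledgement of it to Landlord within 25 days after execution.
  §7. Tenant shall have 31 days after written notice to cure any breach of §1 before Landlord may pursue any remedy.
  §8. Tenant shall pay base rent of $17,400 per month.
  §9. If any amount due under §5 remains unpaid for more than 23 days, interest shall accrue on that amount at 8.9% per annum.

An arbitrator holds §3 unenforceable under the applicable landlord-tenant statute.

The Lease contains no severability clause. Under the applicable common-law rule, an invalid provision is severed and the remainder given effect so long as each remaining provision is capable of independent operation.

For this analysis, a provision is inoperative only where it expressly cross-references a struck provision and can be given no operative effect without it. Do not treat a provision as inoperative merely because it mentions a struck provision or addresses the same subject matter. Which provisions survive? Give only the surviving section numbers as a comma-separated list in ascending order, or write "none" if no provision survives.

§3 is struck. §6 operates only by reference to §3, so it falls with §3. Although §1 refers to §3, its operative terms do not depend on §3, so it remains in effect. Under the stated default rule, only provisions that cannot operate independently fall away; the rest are enforced. The provisions still in force are §1, §2, §4, §5, §7, §8, and §9.

1, 2, 4, 5, 7, 8, 9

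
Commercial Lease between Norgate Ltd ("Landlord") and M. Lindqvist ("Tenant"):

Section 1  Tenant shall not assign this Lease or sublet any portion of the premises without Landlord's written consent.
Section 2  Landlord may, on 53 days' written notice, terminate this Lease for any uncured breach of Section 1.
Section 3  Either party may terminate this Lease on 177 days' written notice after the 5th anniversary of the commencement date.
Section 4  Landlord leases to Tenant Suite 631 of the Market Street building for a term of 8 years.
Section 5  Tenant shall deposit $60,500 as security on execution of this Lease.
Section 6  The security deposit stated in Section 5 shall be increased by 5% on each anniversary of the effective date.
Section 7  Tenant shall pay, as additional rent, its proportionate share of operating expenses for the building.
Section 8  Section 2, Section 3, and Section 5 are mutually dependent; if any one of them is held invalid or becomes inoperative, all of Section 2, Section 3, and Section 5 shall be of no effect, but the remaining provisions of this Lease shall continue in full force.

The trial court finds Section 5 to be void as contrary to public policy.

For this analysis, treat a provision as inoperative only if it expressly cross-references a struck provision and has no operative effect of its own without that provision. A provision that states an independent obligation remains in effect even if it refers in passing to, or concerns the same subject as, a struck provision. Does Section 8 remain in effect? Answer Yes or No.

Yes

Section 5 is struck. Section 6 has no operative effect of its own apart from Section 5 and is therefore inoperative. Section 8 declares Section 2, Section 3, and Section 5 mutually dependent; since one of them has fallen, all of them are of no effect. That brings down Section 2 and Section 3 as well. The remainder continues in force under Section 8. The provisions still in force are Section 1, Section 4, Section 7, and Section 8. Section 8 is among the surviving provisions, so the answer is yes.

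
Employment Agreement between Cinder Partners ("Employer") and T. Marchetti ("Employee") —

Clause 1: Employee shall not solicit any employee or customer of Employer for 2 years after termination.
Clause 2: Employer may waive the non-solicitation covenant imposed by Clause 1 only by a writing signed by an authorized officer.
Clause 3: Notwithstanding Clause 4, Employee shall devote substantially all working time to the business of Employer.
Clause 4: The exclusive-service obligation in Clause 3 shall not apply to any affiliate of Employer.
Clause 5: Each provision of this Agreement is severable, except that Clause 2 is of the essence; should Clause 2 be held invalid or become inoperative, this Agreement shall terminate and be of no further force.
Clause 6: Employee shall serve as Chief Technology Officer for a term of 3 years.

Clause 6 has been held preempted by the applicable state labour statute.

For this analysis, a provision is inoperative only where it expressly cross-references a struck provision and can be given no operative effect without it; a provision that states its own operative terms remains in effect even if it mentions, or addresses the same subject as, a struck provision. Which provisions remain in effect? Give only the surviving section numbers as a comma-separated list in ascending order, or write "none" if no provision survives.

Clause 6 is struck. Nothing else in the Agreement is defined by reference to Clause 6. Clause 5 makes Clause 2 an essential term, but Clause 2 is unaffected, so the severability proviso in Clause 5 preserves the remaining provisions. That leaves Clause 1, Clause 2, Clause 3, Clause 4, and Clause 5 in effect.

1, 2, 3, 4, 5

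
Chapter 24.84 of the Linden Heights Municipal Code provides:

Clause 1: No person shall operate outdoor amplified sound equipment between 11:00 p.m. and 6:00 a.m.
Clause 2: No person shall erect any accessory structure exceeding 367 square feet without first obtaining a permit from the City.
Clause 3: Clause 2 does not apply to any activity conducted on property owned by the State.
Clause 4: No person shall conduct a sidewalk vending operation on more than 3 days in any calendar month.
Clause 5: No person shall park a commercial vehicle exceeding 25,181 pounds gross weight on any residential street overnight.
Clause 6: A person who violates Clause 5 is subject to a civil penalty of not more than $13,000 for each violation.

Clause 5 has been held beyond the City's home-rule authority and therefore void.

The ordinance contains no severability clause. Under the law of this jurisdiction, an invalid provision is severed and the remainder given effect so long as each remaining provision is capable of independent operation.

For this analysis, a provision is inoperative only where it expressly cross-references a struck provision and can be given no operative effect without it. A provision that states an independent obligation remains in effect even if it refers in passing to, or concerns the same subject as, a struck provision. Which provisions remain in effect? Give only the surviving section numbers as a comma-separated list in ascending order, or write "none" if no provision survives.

1, 2, 3, 4

Clause 5 is struck. The only function of Clause 6 is the civil penalty for violating Clause 5, so it cannot stand once Clause 5 is removed. Under the stated default rule, only provisions that cannot operate independently fall away; the rest are enforced. Clause 1, Clause 2, Clause 3, and Clause 4 remain in effect.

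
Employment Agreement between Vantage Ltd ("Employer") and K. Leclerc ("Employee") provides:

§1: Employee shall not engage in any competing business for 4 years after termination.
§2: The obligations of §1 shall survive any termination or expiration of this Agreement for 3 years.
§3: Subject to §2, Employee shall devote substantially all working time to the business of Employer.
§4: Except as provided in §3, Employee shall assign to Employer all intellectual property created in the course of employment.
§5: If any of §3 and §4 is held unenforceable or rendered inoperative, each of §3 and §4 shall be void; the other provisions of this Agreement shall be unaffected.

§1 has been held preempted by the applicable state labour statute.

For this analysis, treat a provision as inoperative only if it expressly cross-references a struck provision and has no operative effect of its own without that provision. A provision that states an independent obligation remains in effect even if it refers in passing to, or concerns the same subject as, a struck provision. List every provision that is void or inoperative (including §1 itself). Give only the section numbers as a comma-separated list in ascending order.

1, 2

§1 is struck. The only function of §2 is the survival period for §1, so it cannot stand once §1 is removed. Although §3 refers to §2, its operative terms do not depend on §2, so it remains in effect. §5 ties §3 and §4 together, but none of those is affected here; the remaining provisions continue in force under §5. §3, §4, and §5 remain in effect.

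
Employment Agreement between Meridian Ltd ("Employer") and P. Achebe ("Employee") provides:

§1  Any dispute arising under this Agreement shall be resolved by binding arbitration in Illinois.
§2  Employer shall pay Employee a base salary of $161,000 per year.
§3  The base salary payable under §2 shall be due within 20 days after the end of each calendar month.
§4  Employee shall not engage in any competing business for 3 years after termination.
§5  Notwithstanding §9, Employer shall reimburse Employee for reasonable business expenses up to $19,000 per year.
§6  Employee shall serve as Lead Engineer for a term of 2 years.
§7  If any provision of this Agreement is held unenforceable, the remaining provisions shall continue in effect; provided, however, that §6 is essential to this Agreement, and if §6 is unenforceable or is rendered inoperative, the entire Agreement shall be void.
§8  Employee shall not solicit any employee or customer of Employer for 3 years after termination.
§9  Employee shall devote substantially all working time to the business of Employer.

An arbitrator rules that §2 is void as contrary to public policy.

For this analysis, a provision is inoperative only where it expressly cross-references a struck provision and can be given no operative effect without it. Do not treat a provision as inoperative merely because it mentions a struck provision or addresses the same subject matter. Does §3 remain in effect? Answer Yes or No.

§2 is struck. §3 has no operative effect of its own apart from §2 and is therefore inoperative. §7 makes §6 an essential term, but §6 is unaffected, so the severability proviso in §7 preserves the remaining provisions. The provisions still in force are §1, §4, §5, §6, §7, §8, and §9. §3 is among the inoperative provisions, so the answer is no.

No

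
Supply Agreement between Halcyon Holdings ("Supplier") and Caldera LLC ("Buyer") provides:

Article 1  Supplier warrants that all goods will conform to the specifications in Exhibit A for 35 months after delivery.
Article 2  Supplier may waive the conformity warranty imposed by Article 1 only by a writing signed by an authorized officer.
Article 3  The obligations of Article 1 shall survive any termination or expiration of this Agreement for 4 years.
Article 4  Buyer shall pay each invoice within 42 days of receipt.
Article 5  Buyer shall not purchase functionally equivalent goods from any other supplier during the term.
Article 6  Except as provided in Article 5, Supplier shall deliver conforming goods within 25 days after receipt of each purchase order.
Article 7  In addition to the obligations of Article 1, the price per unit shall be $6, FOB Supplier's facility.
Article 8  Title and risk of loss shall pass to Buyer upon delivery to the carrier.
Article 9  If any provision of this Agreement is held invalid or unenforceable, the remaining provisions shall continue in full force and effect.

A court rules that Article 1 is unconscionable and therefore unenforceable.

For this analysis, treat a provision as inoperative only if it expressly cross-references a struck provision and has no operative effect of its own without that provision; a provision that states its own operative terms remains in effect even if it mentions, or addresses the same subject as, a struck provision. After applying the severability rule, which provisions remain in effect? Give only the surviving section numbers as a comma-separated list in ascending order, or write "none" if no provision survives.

4, 5, 6, 7, 8, 9

Article 1 is struck. Article 2 operates only by reference to Article 1, so it falls with Article 1. Article 3 has no operative effect of its own apart from Article 1 and is therefore inoperative. Article 7 mentions Article 1 but its own obligation stands independently of Article 1, so Article 7 is not affected. Article 9 is a severability clause and preserves every provision that can still be given independent effect. The provisions still in force are Article 4, Article 5, Article 6, Article 7, Article 8, and Article 9.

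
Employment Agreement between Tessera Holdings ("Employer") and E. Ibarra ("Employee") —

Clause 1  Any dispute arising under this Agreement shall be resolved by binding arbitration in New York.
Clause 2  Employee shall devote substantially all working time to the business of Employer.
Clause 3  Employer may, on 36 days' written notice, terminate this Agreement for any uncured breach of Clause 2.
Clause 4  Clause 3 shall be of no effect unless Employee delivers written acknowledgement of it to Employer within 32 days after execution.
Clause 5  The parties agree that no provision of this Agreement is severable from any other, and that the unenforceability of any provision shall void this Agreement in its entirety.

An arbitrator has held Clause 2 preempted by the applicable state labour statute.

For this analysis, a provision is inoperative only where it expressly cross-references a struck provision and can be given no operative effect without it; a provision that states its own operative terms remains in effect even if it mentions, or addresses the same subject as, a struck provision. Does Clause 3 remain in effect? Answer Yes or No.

Clause 2 is struck. Clause 3 operates only by reference to Clause 2, so it falls with Clause 2. The only function of Clause 4 is the acknowledgement condition for Clause 3, so it cannot stand once Clause 3 is removed. Clause 5 provides that the Agreement is not severable, so the invalidity of any one provision voids the entire Agreement. No provision of the Agreement survives. Clause 3 is among the inoperative provisions, so the answer is no.

No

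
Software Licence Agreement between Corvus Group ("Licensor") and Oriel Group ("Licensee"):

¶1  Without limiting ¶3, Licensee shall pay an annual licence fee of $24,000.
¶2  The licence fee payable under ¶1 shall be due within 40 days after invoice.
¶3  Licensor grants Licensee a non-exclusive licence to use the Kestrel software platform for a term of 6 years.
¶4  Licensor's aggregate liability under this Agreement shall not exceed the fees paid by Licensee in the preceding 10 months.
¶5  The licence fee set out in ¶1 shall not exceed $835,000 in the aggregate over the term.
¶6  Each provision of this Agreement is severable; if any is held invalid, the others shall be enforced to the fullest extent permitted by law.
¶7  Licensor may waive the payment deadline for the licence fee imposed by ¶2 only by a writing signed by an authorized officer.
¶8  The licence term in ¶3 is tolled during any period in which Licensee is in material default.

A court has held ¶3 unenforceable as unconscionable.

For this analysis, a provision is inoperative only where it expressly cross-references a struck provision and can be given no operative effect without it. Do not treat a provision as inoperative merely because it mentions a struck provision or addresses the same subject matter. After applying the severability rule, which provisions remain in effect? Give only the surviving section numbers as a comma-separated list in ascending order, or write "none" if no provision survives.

1, 2, 4, 5, 6, 7

¶3 is struck. ¶8 operates only by reference to ¶3, so it falls with ¶3. Although ¶1 refers to ¶3, its operative terms do not depend on ¶3, so it remains in effect. ¶6 is a severability clause and preserves every provision that can still be given independent effect. That leaves ¶1, ¶2, ¶4, ¶5, ¶6, and ¶7 in effect.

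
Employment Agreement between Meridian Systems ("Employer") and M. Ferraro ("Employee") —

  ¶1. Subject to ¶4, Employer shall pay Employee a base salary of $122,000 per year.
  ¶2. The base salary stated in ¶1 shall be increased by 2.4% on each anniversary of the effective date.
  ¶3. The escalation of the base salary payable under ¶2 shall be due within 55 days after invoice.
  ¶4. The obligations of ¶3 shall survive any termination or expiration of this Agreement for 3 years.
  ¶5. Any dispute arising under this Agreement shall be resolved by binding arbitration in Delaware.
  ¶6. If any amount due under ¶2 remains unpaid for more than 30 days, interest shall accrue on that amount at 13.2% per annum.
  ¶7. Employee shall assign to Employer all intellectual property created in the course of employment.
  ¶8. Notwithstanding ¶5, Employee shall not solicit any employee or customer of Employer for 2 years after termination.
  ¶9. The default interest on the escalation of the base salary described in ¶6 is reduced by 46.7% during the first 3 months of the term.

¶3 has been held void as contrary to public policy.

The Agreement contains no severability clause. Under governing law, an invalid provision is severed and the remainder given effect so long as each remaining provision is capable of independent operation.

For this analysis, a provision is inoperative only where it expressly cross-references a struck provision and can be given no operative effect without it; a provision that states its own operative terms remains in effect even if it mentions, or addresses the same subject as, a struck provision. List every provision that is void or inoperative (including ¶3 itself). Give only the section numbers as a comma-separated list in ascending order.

¶3 is struck. The only function of ¶4 is the survival period for ¶3, so it cannot stand once ¶3 is removed. ¶1 mentions ¶4 but its own obligation stands independently of ¶4, so ¶1 is not affected. Under the stated default rule, only provisions that cannot operate independently fall away; the rest are enforced. That leaves ¶1, ¶2, ¶5, ¶6, ¶7, ¶8, and ¶9 in effect.

3, 4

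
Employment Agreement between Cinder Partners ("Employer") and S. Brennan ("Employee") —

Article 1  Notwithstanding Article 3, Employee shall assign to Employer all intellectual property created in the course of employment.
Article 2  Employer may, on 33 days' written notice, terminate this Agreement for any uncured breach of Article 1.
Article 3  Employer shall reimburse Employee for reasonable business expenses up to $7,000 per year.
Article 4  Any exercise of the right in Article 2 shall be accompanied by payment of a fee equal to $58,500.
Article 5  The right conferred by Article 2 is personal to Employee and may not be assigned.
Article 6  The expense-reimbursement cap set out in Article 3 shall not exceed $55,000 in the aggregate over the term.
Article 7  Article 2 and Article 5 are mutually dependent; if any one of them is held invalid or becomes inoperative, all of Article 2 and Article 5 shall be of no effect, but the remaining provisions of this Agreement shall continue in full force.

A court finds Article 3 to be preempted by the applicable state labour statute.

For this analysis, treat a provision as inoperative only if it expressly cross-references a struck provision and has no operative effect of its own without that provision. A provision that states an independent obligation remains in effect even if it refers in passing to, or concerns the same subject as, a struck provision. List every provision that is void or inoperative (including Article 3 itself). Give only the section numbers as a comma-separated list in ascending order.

3, 6

Article 3 is struck. Article 6 has no operative effect of its own apart from Article 3 and is therefore inoperative. Although Article 1 refers to Article 3, its operative terms do not depend on Article 3, so it remains in effect. Article 7 ties Article 2 and Article 5 together, but none of those is affected here; the remaining provisions continue in force under Article 7. That leaves Article 1, Article 2, Article 4, Article 5, and Article 7 in effect.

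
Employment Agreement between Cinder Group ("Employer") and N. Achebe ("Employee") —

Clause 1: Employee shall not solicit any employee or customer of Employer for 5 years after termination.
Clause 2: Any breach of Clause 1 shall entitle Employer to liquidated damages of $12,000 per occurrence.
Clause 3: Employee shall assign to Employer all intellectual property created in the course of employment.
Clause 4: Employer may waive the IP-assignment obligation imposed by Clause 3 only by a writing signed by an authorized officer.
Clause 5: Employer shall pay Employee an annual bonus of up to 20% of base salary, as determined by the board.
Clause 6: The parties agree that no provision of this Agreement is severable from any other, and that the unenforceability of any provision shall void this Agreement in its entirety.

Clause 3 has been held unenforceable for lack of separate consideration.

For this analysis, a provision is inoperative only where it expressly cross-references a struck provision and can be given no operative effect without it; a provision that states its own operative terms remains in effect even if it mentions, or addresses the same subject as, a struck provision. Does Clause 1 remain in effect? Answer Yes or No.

Clause 3 is struck. Clause 4 has no operative effect of its own apart from Clause 3 and is therefore inoperative. Clause 6 provides that the Agreement is not severable, so the invalidity of any one provision voids the entire Agreement. No provision of the Agreement survives. Clause 1 is among the inoperative provisions, so the answer is no.

No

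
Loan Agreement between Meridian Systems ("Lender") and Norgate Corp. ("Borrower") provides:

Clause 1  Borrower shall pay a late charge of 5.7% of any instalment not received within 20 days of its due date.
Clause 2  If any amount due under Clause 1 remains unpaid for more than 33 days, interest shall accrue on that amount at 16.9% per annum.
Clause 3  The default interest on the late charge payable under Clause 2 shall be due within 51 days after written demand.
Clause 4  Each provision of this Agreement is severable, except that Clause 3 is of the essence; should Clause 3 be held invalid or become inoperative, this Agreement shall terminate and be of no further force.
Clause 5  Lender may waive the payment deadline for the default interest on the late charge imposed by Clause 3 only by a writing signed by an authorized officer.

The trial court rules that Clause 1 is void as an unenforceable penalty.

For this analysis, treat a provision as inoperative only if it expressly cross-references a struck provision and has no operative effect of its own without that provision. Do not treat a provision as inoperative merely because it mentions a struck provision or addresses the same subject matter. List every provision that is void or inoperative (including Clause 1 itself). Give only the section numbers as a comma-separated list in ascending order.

1, 2, 3, 4, 5

Clause 1 is struck. Clause 2 has no operative effect of its own apart from Clause 1 and is therefore inoperative. Clause 3 does nothing except set the payment deadline for the default interest on the late charge by reference to Clause 2; with Clause 2 gone it has no independent effect and is inoperative. The only function of Clause 5 is the waiver condition for Clause 3, so it cannot stand once Clause 3 is removed. Clause 4 makes Clause 3 an essential term, and Clause 3 has been rendered inoperative by the cascade; under Clause 4, the entire Agreement is therefore void. No provision of the Agreement survives.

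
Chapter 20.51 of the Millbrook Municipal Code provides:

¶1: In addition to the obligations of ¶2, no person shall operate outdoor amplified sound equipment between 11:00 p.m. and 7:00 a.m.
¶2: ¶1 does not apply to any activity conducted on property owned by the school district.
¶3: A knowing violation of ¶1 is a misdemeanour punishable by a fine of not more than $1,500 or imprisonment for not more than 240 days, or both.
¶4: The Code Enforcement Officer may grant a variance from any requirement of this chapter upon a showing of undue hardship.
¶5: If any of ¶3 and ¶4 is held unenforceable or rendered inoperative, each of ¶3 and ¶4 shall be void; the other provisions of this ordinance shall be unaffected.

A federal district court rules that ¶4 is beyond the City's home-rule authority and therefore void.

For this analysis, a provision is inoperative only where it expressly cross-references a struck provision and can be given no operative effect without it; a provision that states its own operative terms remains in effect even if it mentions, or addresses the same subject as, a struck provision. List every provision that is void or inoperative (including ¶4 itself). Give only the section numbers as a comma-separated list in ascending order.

3, 4

¶4 is struck. No other provision's operative terms depend on ¶4. ¶5 declares ¶3 and ¶4 mutually dependent; since one of them has fallen, all of them are of no effect. That brings down ¶3 as well. The remainder continues in force under ¶5. ¶1, ¶2, and ¶5 remain in effect.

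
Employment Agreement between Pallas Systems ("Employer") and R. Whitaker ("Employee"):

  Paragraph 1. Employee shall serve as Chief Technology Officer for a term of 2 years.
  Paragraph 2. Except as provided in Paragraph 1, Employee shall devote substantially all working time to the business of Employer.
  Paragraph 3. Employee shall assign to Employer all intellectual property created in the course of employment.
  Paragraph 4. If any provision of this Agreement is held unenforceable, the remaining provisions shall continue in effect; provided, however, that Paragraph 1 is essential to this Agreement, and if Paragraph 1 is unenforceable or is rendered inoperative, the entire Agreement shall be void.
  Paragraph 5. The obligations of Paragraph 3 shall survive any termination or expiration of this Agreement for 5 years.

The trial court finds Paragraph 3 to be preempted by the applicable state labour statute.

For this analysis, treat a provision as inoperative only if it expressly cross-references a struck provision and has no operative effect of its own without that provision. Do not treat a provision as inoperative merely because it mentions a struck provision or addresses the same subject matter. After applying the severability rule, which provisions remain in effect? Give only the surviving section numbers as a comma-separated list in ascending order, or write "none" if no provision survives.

1, 2, 4

Paragraph 3 is struck. Paragraph 5 merely fixes the survival period for Paragraph 3; with Paragraph 3 gone it has nothing to operate on and falls away. Paragraph 4 makes Paragraph 1 an essential term, but Paragraph 1 is unaffected, so the severability proviso in Paragraph 4 preserves the remaining provisions. The provisions still in force are Paragraph 1, Paragraph 2, and Paragraph 4.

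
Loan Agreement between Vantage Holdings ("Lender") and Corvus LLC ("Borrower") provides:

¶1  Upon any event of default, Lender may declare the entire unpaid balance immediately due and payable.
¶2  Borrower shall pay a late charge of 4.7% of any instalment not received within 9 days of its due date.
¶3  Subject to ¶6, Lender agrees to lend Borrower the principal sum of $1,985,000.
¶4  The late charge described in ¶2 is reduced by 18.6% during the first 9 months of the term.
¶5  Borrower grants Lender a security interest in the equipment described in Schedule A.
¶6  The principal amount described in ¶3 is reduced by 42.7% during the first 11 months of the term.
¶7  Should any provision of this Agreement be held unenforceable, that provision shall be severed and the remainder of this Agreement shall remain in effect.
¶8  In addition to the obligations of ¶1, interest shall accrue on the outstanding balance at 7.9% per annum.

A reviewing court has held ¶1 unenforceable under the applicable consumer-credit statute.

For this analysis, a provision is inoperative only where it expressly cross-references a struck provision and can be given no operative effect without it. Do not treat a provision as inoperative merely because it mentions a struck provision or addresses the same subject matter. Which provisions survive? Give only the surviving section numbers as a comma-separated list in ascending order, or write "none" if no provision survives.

2, 3, 4, 5, 6, 7, 8

¶1 is struck. ¶8 mentions ¶1 but its own obligation stands independently of ¶1, so ¶8 is not affected. Nothing else in the Agreement is defined by reference to ¶1. Under the severability clause in ¶7, the remaining provisions continue in force. ¶2, ¶3, ¶4, ¶5, ¶6, ¶7, and ¶8 remain in effect.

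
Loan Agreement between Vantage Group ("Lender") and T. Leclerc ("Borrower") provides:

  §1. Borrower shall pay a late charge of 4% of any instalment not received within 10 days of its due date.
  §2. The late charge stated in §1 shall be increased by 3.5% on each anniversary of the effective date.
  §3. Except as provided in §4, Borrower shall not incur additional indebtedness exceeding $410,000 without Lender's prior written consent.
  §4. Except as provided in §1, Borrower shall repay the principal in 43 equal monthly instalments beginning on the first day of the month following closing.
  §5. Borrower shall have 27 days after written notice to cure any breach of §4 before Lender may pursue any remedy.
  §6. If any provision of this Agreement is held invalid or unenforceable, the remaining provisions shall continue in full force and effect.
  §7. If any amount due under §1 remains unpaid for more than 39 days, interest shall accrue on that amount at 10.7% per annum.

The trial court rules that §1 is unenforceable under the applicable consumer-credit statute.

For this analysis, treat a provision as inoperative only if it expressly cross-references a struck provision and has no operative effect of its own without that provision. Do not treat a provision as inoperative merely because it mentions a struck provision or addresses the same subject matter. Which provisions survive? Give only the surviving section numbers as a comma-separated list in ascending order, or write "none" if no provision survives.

§1 is struck. The whole of §2 is the escalation of the late charge, defined by reference to §1, so §2 cannot stand once §1 is removed. §7 has no operative effect of its own apart from §1 and is therefore inoperative. §4 mentions §1 but its own obligation stands independently of §1, so §4 is not affected. §6 is a severability clause and preserves every provision that can still be given independent effect. The provisions still in force are §3, §4, §5, and §6.

3, 4, 5, 6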